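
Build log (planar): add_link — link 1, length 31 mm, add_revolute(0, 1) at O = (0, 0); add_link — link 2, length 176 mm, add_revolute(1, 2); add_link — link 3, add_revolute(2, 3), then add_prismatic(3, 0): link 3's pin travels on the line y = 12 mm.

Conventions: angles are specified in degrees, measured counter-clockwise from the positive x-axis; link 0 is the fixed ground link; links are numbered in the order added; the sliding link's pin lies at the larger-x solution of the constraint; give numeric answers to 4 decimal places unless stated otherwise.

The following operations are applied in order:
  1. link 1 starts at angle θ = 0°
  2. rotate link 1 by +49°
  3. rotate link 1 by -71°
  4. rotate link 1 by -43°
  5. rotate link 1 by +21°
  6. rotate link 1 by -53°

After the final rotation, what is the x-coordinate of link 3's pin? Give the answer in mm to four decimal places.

geometry: r = 31 mm, L = 176 mm, e = 12 mm; θ starts at 0°
rotate link 1 by +49°: θ ← 0° +49° = 49°
rotate link 1 by -71°: θ ← 49° -71° = -22°
rotate link 1 by -43°: θ ← -22° -43° = -65°
rotate link 1 by +21°: θ ← -65° +21° = -44°
rotate link 1 by -53°: θ ← -44° -53° = -97°
crank pin P = (r cos θ, r sin θ) = (-3.777950, -30.768931)
h = r sin θ − e = -30.768931 − 12 = -42.768931
x = r cos θ + √(L² − h²) = -3.777950 + 170.724394 = 166.946444

166.9464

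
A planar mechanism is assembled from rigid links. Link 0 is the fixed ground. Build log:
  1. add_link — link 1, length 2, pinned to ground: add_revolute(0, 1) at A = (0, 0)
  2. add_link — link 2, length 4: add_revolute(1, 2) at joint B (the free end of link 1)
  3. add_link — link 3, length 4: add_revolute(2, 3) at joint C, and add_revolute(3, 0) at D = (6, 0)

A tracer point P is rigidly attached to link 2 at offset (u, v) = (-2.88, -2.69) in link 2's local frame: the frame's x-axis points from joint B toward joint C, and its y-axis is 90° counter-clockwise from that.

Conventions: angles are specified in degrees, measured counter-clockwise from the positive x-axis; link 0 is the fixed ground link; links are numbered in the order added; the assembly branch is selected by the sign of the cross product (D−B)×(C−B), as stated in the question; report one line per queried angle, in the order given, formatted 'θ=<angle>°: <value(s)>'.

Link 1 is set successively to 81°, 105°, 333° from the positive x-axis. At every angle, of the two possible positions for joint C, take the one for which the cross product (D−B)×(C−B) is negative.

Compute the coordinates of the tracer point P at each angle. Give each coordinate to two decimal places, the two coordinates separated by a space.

A=(0,0), D=(6.00,0)
θ=81°: B = A + 2.00·(cos81°, sin81°) = (0.3129, 1.9754)
θ=81°: |BD| = 6.0204
θ=81°: circle(B,4.00) ∩ circle(D,4.00): a=3.0102, h=2.6341
θ=81°:   candidates: C₊=(4.0207,3.4760) cross=15.859; C₋=(2.2921,-1.5006) cross=-15.859
θ=81°:   branch - wants cross < 0 → take C=(2.2921,-1.5006) (cross=-15.859)
θ=81°: ex = (C−B)/|BC| = (0.4948,-0.8690); ey = (0.8690,0.4948)
θ=81°: P = B + -2.88·ex + -2.69·ey = (-3.4498,3.1470)
θ=105°: B = A + 2.00·(cos105°, sin105°) = (-0.5176, 1.9319)
θ=105°: |BD| = 6.7979
θ=105°: circle(B,4.00) ∩ circle(D,4.00): a=3.3990, h=2.1088
θ=105°:   candidates: C₊=(3.3405,2.9878) cross=14.336; C₋=(2.1419,-1.0559) cross=-14.336
θ=105°:   branch - wants cross < 0 → take C=(2.1419,-1.0559) (cross=-14.336)
θ=105°: ex = (C−B)/|BC| = (0.6649,-0.7469); ey = (0.7469,0.6649)
θ=105°: P = B + -2.88·ex + -2.69·ey = (-4.4418,2.2945)
θ=333°: B = A + 2.00·(cos333°, sin333°) = (1.7820, -0.9080)
θ=333°: |BD| = 4.3146
θ=333°: circle(B,4.00) ∩ circle(D,4.00): a=2.1573, h=3.3684
θ=333°:   candidates: C₊=(3.1822,2.8390) cross=14.533; C₋=(4.5999,-3.7469) cross=-14.533
θ=333°:   branch - wants cross < 0 → take C=(4.5999,-3.7469) (cross=-14.533)
θ=333°: ex = (C−B)/|BC| = (0.7045,-0.7097); ey = (0.7097,0.7045)
θ=333°: P = B + -2.88·ex + -2.69·ey = (-2.1560,-0.7589)

θ=81°: -3.45 3.15
θ=105°: -4.44 2.29
θ=333°: -2.16 -0.76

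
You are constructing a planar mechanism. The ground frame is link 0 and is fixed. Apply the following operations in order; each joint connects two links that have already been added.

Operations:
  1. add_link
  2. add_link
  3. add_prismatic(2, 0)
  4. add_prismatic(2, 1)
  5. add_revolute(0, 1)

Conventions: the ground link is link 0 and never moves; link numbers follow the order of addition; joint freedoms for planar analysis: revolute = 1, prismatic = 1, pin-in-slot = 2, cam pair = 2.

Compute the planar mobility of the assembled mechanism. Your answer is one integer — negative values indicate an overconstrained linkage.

link 0 = ground. State L|J1|J2 = 1|0|0
+link1  2|0|0
+link2  3|0|0
P(2,0) f=1→J1  3|1|0
P(2,1) f=1→J1  3|2|0
R(0,1) f=1→J1  3|3|0
M = 3(3−1)−2·3−0 = 6−6−0 = 0

M = 0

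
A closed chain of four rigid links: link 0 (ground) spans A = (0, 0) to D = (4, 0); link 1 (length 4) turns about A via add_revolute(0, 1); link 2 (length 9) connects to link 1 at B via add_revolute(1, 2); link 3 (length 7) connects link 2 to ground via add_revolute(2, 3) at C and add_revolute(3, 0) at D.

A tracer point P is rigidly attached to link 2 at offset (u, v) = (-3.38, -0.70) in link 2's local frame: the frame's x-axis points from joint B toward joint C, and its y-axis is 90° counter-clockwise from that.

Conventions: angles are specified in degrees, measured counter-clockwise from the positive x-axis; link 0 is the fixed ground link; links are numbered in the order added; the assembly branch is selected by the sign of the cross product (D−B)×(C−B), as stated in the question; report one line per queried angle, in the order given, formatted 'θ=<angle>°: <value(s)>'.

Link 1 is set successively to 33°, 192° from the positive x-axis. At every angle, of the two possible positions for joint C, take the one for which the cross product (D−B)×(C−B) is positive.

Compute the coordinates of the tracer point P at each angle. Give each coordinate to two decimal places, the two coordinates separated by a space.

A=(0,0), D=(4.00,0)
θ=33°: B = A + 4.00·(cos33°, sin33°) = (3.3547, 2.1786)
θ=33°: |BD| = 2.2721
θ=33°: circle(B,9.00) ∩ circle(D,7.00): a=8.1779, h=3.7578
θ=33°:   candidates: C₊=(9.2804,-4.5953) cross=8.538; C₋=(2.0742,-6.7299) cross=-8.538
θ=33°:   branch + wants cross > 0 → take C=(9.2804,-4.5953) (cross=8.538)
θ=33°: ex = (C−B)/|BC| = (0.6584,-0.7527); ey = (0.7527,0.6584)
θ=33°: P = B + -3.38·ex + -0.70·ey = (0.6024,4.2616)
θ=192°: B = A + 4.00·(cos192°, sin192°) = (-3.9126, -0.8316)
θ=192°: |BD| = 7.9562
θ=192°: circle(B,9.00) ∩ circle(D,7.00): a=5.9891, h=6.7179
θ=192°:   candidates: C₊=(1.3415,6.4755) cross=53.449; C₋=(2.7459,-6.8867) cross=-53.449
θ=192°:   branch + wants cross > 0 → take C=(1.3415,6.4755) (cross=53.449)
θ=192°: ex = (C−B)/|BC| = (0.5838,0.8119); ey = (-0.8119,0.5838)
θ=192°: P = B + -3.38·ex + -0.70·ey = (-5.3175,-3.9845)

θ=33°: 0.60 4.26
θ=192°: -5.32 -3.98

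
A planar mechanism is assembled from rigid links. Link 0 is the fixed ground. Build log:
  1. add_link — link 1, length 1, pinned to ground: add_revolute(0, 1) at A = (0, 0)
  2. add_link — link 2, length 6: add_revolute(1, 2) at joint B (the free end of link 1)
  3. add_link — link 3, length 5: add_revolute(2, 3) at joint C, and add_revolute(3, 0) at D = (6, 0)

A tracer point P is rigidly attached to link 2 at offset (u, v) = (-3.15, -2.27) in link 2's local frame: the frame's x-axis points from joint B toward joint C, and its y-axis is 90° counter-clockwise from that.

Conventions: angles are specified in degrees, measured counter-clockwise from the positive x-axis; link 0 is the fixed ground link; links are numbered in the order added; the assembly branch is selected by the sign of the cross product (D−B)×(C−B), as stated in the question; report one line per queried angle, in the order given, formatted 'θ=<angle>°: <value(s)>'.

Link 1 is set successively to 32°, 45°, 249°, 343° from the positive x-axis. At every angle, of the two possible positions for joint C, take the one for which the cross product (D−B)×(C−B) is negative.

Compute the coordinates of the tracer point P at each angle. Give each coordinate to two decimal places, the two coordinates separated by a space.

A=(0,0), D=(6.00,0)
θ=32°: B = A + 1.00·(cos32°, sin32°) = (0.8480, 0.5299)
θ=32°: |BD| = 5.1791
θ=32°: circle(B,6.00) ∩ circle(D,5.00): a=3.6515, h=4.7609
θ=32°:   candidates: C₊=(4.9675,4.8922) cross=24.657; C₋=(3.9933,-4.5796) cross=-24.657
θ=32°:   branch - wants cross < 0 → take C=(3.9933,-4.5796) (cross=-24.657)
θ=32°: ex = (C−B)/|BC| = (0.5242,-0.8516); ey = (0.8516,0.5242)
θ=32°: P = B + -3.15·ex + -2.27·ey = (-2.7363,2.0225)
θ=45°: B = A + 1.00·(cos45°, sin45°) = (0.7071, 0.7071)
θ=45°: |BD| = 5.3399
θ=45°: circle(B,6.00) ∩ circle(D,5.00): a=3.6999, h=4.7234
θ=45°:   candidates: C₊=(4.9999,4.8990) cross=25.223; C₋=(3.7490,-4.4646) cross=-25.223
θ=45°:   branch - wants cross < 0 → take C=(3.7490,-4.4646) (cross=-25.223)
θ=45°: ex = (C−B)/|BC| = (0.5070,-0.8620); ey = (0.8620,0.5070)
θ=45°: P = B + -3.15·ex + -2.27·ey = (-2.8465,2.2714)
θ=249°: B = A + 1.00·(cos249°, sin249°) = (-0.3584, -0.9336)
θ=249°: |BD| = 6.4265
θ=249°: circle(B,6.00) ∩ circle(D,5.00): a=4.0691, h=4.4094
θ=249°:   candidates: C₊=(3.0270,4.0201) cross=28.337; C₋=(4.3081,-4.7051) cross=-28.337
θ=249°:   branch - wants cross < 0 → take C=(4.3081,-4.7051) (cross=-28.337)
θ=249°: ex = (C−B)/|BC| = (0.7777,-0.6286); ey = (0.6286,0.7777)
θ=249°: P = B + -3.15·ex + -2.27·ey = (-4.2351,-0.7190)
θ=343°: B = A + 1.00·(cos343°, sin343°) = (0.9563, -0.2924)
θ=343°: |BD| = 5.0522
θ=343°: circle(B,6.00) ∩ circle(D,5.00): a=3.6147, h=4.7889
θ=343°:   candidates: C₊=(4.2878,4.6977) cross=24.194; C₋=(4.8421,-4.8641) cross=-24.194
θ=343°:   branch - wants cross < 0 → take C=(4.8421,-4.8641) (cross=-24.194)
θ=343°: ex = (C−B)/|BC| = (0.6476,-0.7620); ey = (0.7620,0.6476)
θ=343°: P = B + -3.15·ex + -2.27·ey = (-2.8134,0.6376)

θ=32°: -2.74 2.02
θ=45°: -2.85 2.27
θ=249°: -4.24 -0.72
θ=343°: -2.81 0.64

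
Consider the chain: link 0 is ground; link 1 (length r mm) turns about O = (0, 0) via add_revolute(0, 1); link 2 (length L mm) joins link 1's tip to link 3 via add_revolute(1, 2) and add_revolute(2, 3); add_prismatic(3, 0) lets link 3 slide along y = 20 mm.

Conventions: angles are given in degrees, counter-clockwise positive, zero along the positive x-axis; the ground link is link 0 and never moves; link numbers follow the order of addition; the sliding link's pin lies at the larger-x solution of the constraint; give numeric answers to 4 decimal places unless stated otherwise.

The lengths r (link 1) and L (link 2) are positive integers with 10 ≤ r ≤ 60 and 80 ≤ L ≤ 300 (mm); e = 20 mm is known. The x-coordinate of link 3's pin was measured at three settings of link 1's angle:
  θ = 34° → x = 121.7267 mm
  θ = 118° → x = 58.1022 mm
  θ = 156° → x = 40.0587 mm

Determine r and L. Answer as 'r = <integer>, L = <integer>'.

constraint per measurement: (x − r cos θ)² + (r sin θ − e)² = L²
subtracting the θ₁ and θ₂ equations cancels the r² and L² terms:
r = (x₁² − x₂²) / (2[(x₁cos θ₁ + e sin θ₁) − (x₂cos θ₂ + e sin θ₂)]) = 47.0000 → r = 47
L² = (x₁ − r cos θ₁)² + (r sin θ₁ − e)² = 6889.0021 → L = 83.0000 → L = 83
check at θ₃=156°: x = 40.0587 (printed 40.0587) ✓

r = 47, L = 83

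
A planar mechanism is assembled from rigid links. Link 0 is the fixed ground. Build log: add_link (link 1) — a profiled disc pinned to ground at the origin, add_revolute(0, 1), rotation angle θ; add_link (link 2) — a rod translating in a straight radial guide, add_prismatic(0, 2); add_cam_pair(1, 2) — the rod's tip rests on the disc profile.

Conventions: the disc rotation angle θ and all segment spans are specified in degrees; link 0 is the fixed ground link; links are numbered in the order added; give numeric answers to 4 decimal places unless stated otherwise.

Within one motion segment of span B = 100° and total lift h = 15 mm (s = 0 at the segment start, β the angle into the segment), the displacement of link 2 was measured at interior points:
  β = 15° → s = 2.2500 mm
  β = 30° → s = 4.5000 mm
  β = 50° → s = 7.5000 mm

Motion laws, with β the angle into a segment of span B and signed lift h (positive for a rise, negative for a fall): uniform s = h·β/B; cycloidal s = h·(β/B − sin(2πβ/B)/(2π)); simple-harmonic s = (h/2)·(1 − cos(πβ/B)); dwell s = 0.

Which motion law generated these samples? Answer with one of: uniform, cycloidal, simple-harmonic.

candidates at β/B = r: uniform s = h·r (linear in β); cycloidal s = h·(r − sin(2πr)/(2π)); simple-harmonic s = (h/2)(1 − cos(πr))
β=15°: printed 2.2500 | uniform 2.2500, cycloidal 0.3186, simple-harmonic 0.8175
β=30°: printed 4.5000 | uniform 4.5000, cycloidal 2.2295, simple-harmonic 3.0916
β=50°: printed 7.5000 | uniform 7.5000, cycloidal 7.5000, simple-harmonic 7.5000
only one law matches every sample → uniform

uniform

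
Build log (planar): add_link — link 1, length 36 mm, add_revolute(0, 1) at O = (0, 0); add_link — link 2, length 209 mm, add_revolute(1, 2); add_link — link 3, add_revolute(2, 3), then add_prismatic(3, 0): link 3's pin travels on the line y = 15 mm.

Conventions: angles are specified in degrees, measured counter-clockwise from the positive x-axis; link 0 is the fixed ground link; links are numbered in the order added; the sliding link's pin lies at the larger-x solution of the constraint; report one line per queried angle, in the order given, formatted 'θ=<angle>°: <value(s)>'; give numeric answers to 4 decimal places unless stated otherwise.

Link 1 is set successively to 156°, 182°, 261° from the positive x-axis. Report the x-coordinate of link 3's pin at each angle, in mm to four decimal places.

geometry: r = 36 mm, L = 209 mm, e = 15 mm
θ=156°: crank pin P = (r cos θ, r sin θ) = (-32.887636, 14.642519)
θ=156°: h = r sin θ − e = 14.642519 − 15 = -0.357481
θ=156°: x = r cos θ + √(L² − h²) = -32.887636 + 208.999694 = 176.112058
θ=182°: crank pin P = (r cos θ, r sin θ) = (-35.978070, -1.256382)
θ=182°: h = r sin θ − e = -1.256382 − 15 = -16.256382
θ=182°: x = r cos θ + √(L² − h²) = -35.978070 + 208.366816 = 172.388746
θ=261°: crank pin P = (r cos θ, r sin θ) = (-5.631641, -35.556780)
θ=261°: h = r sin θ − e = -35.556780 − 15 = -50.556780
θ=261°: x = r cos θ + √(L² − h²) = -5.631641 + 202.793027 = 197.161387

θ=156°: 176.1121
θ=182°: 172.3887
θ=261°: 197.1614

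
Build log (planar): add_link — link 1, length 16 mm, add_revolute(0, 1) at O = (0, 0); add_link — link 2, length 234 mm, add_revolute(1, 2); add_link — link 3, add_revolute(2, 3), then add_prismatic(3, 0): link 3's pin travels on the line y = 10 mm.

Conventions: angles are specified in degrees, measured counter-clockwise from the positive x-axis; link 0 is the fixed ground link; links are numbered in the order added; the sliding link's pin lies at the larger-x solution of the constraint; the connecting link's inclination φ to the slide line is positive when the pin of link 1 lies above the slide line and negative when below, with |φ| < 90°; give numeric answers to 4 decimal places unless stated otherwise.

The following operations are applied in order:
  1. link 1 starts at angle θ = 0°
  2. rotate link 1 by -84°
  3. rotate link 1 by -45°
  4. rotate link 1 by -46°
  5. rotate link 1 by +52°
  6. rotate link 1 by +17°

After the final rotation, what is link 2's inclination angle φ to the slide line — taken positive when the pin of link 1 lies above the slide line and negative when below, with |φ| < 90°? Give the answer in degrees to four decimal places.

geometry: r = 16 mm, L = 234 mm, e = 10 mm; θ starts at 0°
rotate link 1 by -84°: θ ← 0° -84° = -84°
rotate link 1 by -45°: θ ← -84° -45° = -129°
rotate link 1 by -46°: θ ← -129° -46° = -175°
rotate link 1 by +52°: θ ← -175° +52° = -123°
rotate link 1 by +17°: θ ← -123° +17° = -106°
h = r sin θ − e = -15.380187 − 10 = -25.380187
sin φ = h / L = -25.380187 / 234 = -0.10846234
φ = arcsin(-0.10846234) = -6.226684°

-6.2267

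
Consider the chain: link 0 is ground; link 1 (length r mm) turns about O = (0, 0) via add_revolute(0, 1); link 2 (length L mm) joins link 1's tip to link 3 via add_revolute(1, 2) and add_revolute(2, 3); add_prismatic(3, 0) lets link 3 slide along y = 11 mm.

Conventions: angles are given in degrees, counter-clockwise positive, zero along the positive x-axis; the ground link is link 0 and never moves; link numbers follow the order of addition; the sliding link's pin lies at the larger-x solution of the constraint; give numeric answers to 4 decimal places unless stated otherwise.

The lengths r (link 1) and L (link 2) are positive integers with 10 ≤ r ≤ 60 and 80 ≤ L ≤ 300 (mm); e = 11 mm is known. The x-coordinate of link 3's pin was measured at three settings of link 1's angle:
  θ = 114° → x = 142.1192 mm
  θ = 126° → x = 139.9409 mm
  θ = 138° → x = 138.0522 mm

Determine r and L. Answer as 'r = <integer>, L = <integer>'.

constraint per measurement: (x − r cos θ)² + (r sin θ − e)² = L²
subtracting the θ₁ and θ₂ equations cancels the r² and L² terms:
r = (x₁² − x₂²) / (2[(x₁cos θ₁ + e sin θ₁) − (x₂cos θ₂ + e sin θ₂)]) = 12.0003 → r = 12
L² = (x₁ − r cos θ₁)² + (r sin θ₁ − e)² = 21609.0131 → L = 147.0000 → L = 147
check at θ₃=138°: x = 138.0522 (printed 138.0522) ✓

r = 12, L = 147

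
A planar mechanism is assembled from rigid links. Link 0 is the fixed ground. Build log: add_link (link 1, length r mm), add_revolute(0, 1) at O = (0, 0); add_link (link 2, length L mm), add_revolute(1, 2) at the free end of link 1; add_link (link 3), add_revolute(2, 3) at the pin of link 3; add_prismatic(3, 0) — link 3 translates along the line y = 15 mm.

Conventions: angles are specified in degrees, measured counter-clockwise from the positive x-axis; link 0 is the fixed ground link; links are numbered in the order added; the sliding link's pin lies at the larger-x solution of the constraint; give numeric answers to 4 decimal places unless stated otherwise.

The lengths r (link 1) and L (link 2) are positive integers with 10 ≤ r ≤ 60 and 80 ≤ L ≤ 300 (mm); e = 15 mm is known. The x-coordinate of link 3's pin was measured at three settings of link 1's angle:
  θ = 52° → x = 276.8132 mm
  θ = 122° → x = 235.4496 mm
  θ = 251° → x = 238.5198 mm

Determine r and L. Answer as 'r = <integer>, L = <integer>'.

constraint per measurement: (x − r cos θ)² + (r sin θ − e)² = L²
subtracting the θ₁ and θ₂ equations cancels the r² and L² terms:
r = (x₁² − x₂²) / (2[(x₁cos θ₁ + e sin θ₁) − (x₂cos θ₂ + e sin θ₂)]) = 36.0000 → r = 36
L² = (x₁ − r cos θ₁)² + (r sin θ₁ − e)² = 65025.0240 → L = 255.0000 → L = 255
check at θ₃=251°: x = 238.5198 (printed 238.5198) ✓

r = 36, L = 255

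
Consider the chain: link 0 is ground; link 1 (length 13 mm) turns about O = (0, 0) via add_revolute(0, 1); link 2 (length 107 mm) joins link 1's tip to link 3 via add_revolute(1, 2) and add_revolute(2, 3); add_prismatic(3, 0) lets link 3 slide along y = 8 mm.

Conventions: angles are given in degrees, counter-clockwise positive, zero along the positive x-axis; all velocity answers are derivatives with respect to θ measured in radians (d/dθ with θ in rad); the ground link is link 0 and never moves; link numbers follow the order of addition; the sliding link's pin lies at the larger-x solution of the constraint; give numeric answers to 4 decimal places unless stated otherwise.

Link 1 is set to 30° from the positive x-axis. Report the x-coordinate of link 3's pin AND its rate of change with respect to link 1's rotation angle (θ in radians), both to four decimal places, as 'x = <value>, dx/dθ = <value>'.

geometry: r = 13 mm, L = 107 mm, e = 8 mm
crank pin P = (r cos θ, r sin θ) = (11.258330, 6.500000)
h = r sin θ − e = 6.500000 − 8 = -1.500000
x = r cos θ + √(L² − h²) = 11.258330 + 106.989485 = 118.247816
dx/dθ = −r sin θ − h·r cos θ/√(L² − h²) (θ in radians; h = -1.500000) = -6.342157

x = 118.2478, dx/dθ = -6.3422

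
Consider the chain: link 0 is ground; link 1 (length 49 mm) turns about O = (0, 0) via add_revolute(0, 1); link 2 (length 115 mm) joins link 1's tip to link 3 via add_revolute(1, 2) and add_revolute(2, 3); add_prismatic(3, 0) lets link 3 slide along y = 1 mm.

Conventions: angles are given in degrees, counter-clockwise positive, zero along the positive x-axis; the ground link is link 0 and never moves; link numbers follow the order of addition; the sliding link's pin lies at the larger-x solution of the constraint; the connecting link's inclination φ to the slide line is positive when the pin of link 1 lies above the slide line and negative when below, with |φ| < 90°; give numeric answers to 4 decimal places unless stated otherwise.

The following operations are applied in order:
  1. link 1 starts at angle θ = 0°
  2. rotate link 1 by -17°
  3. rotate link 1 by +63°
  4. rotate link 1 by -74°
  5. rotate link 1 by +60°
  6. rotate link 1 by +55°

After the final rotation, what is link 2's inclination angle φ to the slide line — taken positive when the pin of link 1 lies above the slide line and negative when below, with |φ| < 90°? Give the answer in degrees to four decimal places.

geometry: r = 49 mm, L = 115 mm, e = 1 mm; θ starts at 0°
rotate link 1 by -17°: θ ← 0° -17° = -17°
rotate link 1 by +63°: θ ← -17° +63° = 46°
rotate link 1 by -74°: θ ← 46° -74° = -28°
rotate link 1 by +60°: θ ← -28° +60° = 32°
rotate link 1 by +55°: θ ← 32° +55° = 87°
h = r sin θ − e = 48.932847 − 1 = 47.932847
sin φ = h / L = 47.932847 / 115 = 0.41680737
φ = arcsin(0.41680737) = 24.633187°

24.6332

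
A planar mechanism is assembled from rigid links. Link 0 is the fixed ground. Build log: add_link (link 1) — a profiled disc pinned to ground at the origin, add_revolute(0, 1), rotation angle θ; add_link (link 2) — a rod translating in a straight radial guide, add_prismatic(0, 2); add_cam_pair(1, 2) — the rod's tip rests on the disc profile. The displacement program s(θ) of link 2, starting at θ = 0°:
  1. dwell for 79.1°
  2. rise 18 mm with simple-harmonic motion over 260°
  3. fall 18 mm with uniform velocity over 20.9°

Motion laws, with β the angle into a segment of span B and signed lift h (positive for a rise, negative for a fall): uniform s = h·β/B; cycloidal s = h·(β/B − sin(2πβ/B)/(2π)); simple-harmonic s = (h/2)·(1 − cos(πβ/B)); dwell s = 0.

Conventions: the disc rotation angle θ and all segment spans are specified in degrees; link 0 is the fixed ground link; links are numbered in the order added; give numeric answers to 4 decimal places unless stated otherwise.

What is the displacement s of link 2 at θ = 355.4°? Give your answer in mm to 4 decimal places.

seg 1 [0°–79.1°] dwell: s stays 0.0000
seg 2 [79.1°–339.1°] simple-harmonic, h=18: full span → s += 18 → s = 18.0000
seg 3 [339.1°–360°] uniform, h=-18: θ=355.4° here. β=16.3, B=20.9. -18·16.3/20.9 = -14.0383 → s = 3.9617

3.9617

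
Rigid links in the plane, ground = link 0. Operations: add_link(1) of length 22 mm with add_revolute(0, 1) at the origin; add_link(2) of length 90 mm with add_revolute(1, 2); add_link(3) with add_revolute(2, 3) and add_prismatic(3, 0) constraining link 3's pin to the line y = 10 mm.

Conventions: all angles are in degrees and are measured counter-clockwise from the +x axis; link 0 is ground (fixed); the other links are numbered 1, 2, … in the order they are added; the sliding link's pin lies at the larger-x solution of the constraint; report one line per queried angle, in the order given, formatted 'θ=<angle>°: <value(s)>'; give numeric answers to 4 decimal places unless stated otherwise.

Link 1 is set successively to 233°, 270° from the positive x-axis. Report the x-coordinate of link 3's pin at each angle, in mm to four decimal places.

geometry: r = 22 mm, L = 90 mm, e = 10 mm
θ=233°: crank pin P = (r cos θ, r sin θ) = (-13.239931, -17.569981)
θ=233°: h = r sin θ − e = -17.569981 − 10 = -27.569981
θ=233°: x = r cos θ + √(L² − h²) = -13.239931 + 85.673194 = 72.433263
θ=270°: crank pin P = (r cos θ, r sin θ) = (-0.000000, -22.000000)
θ=270°: h = r sin θ − e = -22.000000 − 10 = -32.000000
θ=270°: x = r cos θ + √(L² − h²) = -0.000000 + 84.118963 = 84.118963

θ=233°: 72.4333
θ=270°: 84.1190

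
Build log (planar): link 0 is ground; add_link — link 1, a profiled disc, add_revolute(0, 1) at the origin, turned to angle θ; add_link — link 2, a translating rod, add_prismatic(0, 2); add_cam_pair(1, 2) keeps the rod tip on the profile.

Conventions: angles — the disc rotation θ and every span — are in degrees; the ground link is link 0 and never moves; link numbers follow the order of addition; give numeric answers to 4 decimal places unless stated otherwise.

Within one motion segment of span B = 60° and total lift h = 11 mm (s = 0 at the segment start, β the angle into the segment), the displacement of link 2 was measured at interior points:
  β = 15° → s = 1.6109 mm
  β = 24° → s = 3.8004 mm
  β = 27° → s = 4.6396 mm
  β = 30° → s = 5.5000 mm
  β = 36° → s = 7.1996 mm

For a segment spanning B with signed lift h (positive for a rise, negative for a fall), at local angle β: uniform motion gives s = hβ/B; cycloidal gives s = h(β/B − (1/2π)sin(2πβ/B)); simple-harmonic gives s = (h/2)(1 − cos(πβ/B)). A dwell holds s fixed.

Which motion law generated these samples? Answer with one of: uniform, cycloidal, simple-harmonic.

candidates at β/B = r: uniform s = h·r (linear in β); cycloidal s = h·(r − sin(2πr)/(2π)); simple-harmonic s = (h/2)(1 − cos(πr))
β=15°: printed 1.6109 | uniform 2.7500, cycloidal 0.9993, simple-harmonic 1.6109
β=24°: printed 3.8004 | uniform 4.4000, cycloidal 3.3710, simple-harmonic 3.8004
β=27°: printed 4.6396 | uniform 4.9500, cycloidal 4.4090, simple-harmonic 4.6396
β=30°: printed 5.5000 | uniform 5.5000, cycloidal 5.5000, simple-harmonic 5.5000
β=36°: printed 7.1996 | uniform 6.6000, cycloidal 7.6290, simple-harmonic 7.1996
only one law matches every sample → simple-harmonic

simple-harmonic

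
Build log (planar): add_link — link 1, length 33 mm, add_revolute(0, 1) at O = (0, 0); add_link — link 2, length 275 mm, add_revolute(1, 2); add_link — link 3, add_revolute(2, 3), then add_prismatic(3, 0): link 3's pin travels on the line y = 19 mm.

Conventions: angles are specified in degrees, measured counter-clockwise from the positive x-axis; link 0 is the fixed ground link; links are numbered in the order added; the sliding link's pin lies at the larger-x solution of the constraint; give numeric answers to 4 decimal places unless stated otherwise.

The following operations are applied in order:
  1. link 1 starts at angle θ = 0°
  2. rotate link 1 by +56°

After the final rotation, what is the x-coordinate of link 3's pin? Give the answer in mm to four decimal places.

geometry: r = 33 mm, L = 275 mm, e = 19 mm; θ starts at 0°
rotate link 1 by +56°: θ ← 0° +56° = 56°
crank pin P = (r cos θ, r sin θ) = (18.453366, 27.358240)
h = r sin θ − e = 27.358240 − 19 = 8.358240
x = r cos θ + √(L² − h²) = 18.453366 + 274.872952 = 293.326318

293.3263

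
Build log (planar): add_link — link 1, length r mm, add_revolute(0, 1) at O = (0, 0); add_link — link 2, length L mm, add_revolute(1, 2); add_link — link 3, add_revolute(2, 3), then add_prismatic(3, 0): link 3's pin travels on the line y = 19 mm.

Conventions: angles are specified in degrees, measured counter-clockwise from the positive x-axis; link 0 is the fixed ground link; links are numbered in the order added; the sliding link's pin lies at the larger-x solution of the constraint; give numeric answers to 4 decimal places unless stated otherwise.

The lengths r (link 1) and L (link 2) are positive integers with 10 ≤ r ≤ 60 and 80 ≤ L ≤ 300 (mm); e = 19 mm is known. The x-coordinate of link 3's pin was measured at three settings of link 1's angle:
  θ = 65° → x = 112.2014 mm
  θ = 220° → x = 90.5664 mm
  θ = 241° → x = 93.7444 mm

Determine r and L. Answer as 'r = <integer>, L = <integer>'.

constraint per measurement: (x − r cos θ)² + (r sin θ − e)² = L²
subtracting the θ₁ and θ₂ equations cancels the r² and L² terms:
r = (x₁² − x₂²) / (2[(x₁cos θ₁ + e sin θ₁) − (x₂cos θ₂ + e sin θ₂)]) = 15.0000 → r = 15
L² = (x₁ − r cos θ₁)² + (r sin θ₁ − e)² = 11236.0079 → L = 106.0000 → L = 106
check at θ₃=241°: x = 93.7444 (printed 93.7444) ✓

r = 15, L = 106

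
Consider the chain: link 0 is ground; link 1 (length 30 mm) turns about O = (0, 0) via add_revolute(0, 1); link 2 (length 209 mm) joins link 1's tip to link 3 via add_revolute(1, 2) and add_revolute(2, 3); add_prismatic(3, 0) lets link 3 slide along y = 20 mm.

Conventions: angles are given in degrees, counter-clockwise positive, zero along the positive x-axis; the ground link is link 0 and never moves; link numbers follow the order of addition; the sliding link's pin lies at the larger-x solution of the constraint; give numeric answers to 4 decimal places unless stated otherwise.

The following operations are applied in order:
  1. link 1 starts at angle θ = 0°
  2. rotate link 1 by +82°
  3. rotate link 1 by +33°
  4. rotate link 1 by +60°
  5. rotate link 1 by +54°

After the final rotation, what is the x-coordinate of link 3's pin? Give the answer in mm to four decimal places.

geometry: r = 30 mm, L = 209 mm, e = 20 mm; θ starts at 0°
rotate link 1 by +82°: θ ← 0° +82° = 82°
rotate link 1 by +33°: θ ← 82° +33° = 115°
rotate link 1 by +60°: θ ← 115° +60° = 175°
rotate link 1 by +54°: θ ← 175° +54° = 229°
crank pin P = (r cos θ, r sin θ) = (-19.681771, -22.641287)
h = r sin θ − e = -22.641287 − 20 = -42.641287
x = r cos θ + √(L² − h²) = -19.681771 + 204.603814 = 184.922043

184.9220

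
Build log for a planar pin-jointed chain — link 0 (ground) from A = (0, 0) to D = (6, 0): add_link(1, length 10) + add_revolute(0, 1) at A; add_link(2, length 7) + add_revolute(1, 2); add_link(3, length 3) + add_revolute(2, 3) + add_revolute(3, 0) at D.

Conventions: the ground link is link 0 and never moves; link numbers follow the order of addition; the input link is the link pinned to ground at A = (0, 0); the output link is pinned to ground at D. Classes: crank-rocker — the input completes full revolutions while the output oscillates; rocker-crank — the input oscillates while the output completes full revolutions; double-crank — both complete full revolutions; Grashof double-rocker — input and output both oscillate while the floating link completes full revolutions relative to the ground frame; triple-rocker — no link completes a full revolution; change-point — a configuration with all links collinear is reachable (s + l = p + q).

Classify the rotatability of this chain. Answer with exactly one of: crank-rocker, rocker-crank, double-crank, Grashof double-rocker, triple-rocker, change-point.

lengths: ground=6, input=10, coupler=7, output=3
sorted: s=3 (shortest), l=10 (longest), p+q=13
s + l = 13 vs p + q = 13
s + l = p + q → change-point (collinear configuration reachable)

change-point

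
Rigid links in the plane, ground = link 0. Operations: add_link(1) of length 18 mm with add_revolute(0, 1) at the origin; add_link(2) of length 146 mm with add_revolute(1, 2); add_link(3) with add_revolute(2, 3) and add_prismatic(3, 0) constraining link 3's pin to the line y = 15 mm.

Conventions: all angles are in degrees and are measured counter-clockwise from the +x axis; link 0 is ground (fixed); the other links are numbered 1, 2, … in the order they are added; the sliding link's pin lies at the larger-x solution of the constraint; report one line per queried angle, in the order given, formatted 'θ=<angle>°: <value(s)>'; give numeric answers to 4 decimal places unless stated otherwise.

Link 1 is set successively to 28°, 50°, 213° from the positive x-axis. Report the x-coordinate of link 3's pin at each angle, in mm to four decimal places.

geometry: r = 18 mm, L = 146 mm, e = 15 mm
θ=28°: crank pin P = (r cos θ, r sin θ) = (15.893057, 8.450488)
θ=28°: h = r sin θ − e = 8.450488 − 15 = -6.549512
θ=28°: x = r cos θ + √(L² − h²) = 15.893057 + 145.853022 = 161.746078
θ=50°: crank pin P = (r cos θ, r sin θ) = (11.570177, 13.788800)
θ=50°: h = r sin θ − e = 13.788800 − 15 = -1.211200
θ=50°: x = r cos θ + √(L² − h²) = 11.570177 + 145.994976 = 157.565153
θ=213°: crank pin P = (r cos θ, r sin θ) = (-15.096070, -9.803503)
θ=213°: h = r sin θ − e = -9.803503 − 15 = -24.803503
θ=213°: x = r cos θ + √(L² − h²) = -15.096070 + 143.877678 = 128.781608

θ=28°: 161.7461
θ=50°: 157.5652
θ=213°: 128.7816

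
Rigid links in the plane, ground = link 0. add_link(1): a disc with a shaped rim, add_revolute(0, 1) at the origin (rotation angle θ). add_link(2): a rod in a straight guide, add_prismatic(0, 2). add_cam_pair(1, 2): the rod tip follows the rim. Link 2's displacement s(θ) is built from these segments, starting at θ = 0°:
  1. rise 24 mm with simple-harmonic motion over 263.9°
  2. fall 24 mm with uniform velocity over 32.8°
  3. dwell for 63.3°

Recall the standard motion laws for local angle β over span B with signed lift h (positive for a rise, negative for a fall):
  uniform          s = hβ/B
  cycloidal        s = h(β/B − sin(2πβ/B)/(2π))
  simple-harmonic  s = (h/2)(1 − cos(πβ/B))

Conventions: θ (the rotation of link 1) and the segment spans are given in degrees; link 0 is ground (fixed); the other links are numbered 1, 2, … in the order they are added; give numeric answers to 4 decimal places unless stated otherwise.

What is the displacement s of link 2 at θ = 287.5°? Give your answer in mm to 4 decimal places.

segment 1 (0° to 263.9°, simple-harmonic, h = 24) is passed completely: s = 0.0000 + (24) = 24.0000
θ = 287.5° falls in segment 2 (263.9° to 296.7°, uniform, h = -24): β = 287.5 − 263.9 = 23.6°, B = 32.8°; Δs = -24·23.6/32.8 = -17.2683; s = 24.0000 − 17.2683 = 6.7317

6.7317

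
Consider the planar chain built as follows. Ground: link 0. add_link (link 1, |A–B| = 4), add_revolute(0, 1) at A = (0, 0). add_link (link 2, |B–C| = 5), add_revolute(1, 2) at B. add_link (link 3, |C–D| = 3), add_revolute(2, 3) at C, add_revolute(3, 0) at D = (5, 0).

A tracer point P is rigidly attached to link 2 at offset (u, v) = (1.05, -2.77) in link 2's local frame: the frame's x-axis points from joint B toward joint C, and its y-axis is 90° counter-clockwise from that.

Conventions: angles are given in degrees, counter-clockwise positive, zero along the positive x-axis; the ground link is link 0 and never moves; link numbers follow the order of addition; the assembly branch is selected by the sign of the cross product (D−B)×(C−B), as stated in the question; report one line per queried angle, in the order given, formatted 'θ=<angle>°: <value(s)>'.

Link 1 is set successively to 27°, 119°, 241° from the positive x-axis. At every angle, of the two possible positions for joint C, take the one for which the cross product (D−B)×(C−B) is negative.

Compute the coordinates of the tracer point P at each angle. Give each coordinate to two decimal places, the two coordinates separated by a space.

A=(0,0), D=(5.00,0)
θ=27°: B = A + 4.00·(cos27°, sin27°) = (3.5640, 1.8160)
θ=27°: |BD| = 2.3151
θ=27°: circle(B,5.00) ∩ circle(D,3.00): a=4.6131, h=1.9285
θ=27°:   candidates: C₊=(7.9381,-0.6064) cross=4.465; C₋=(4.9126,-2.9987) cross=-4.465
θ=27°:   branch - wants cross < 0 → take C=(4.9126,-2.9987) (cross=-4.465)
θ=27°: ex = (C−B)/|BC| = (0.2697,-0.9629); ey = (0.9629,0.2697)
θ=27°: P = B + 1.05·ex + -2.77·ey = (1.1799,0.0577)
θ=119°: B = A + 4.00·(cos119°, sin119°) = (-1.9392, 3.4985)
θ=119°: |BD| = 7.7713
θ=119°: circle(B,5.00) ∩ circle(D,3.00): a=4.9151, h=0.9177
θ=119°:   candidates: C₊=(2.8627,2.1053) cross=7.132; C₋=(2.0365,0.4664) cross=-7.132
θ=119°:   branch - wants cross < 0 → take C=(2.0365,0.4664) (cross=-7.132)
θ=119°: ex = (C−B)/|BC| = (0.7951,-0.6064); ey = (0.6064,0.7951)
θ=119°: P = B + 1.05·ex + -2.77·ey = (-2.7841,0.6592)
θ=241°: B = A + 4.00·(cos241°, sin241°) = (-1.9392, -3.4985)
θ=241°: |BD| = 7.7713
θ=241°: circle(B,5.00) ∩ circle(D,3.00): a=4.9151, h=0.9177
θ=241°:   candidates: C₊=(2.0365,-0.4664) cross=7.132; C₋=(2.8627,-2.1053) cross=-7.132
θ=241°:   branch - wants cross < 0 → take C=(2.8627,-2.1053) (cross=-7.132)
θ=241°: ex = (C−B)/|BC| = (0.9604,0.2786); ey = (-0.2786,0.9604)
θ=241°: P = B + 1.05·ex + -2.77·ey = (-0.1590,-5.8662)

θ=27°: 1.18 0.06
θ=119°: -2.78 0.66
θ=241°: -0.16 -5.87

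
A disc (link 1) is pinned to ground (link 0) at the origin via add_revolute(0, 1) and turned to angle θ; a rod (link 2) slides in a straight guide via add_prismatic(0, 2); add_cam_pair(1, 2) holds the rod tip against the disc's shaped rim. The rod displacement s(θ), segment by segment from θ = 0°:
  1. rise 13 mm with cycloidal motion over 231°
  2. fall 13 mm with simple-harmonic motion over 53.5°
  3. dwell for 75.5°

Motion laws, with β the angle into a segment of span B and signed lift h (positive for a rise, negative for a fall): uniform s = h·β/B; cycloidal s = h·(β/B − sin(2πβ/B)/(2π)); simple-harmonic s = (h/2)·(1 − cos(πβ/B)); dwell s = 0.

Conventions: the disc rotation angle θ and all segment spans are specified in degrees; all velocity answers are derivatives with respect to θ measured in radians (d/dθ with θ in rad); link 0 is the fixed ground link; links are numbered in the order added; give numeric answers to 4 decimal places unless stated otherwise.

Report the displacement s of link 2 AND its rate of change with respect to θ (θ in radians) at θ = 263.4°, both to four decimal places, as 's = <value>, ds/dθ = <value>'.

segment 1 (0° to 231°, cycloidal, h = 13) is passed completely: s = 0.0000 + (13) = 13.0000
θ = 263.4° falls in segment 2 (231° to 284.5°, simple-harmonic, h = -13): β = 263.4 − 231 = 32.4°, B = 53.5°; Δs = -13/2·(1 − cos(π·0.6056)) = -8.6172; s = 13.0000 − 8.6172 = 4.3828
velocity in seg [231°–284.5°] (simple-harmonic), θ in radians: β = 32.4° = 0.5655 rad, B = 53.5° = 0.9338 rad; ds/dθ = (πh/(2B)) sin(πβ/B) = (π·(-13)/(2·0.9338)) sin(π·0.6056) = -20.676534 mm/rad

s = 4.3828, ds/dθ = -20.6765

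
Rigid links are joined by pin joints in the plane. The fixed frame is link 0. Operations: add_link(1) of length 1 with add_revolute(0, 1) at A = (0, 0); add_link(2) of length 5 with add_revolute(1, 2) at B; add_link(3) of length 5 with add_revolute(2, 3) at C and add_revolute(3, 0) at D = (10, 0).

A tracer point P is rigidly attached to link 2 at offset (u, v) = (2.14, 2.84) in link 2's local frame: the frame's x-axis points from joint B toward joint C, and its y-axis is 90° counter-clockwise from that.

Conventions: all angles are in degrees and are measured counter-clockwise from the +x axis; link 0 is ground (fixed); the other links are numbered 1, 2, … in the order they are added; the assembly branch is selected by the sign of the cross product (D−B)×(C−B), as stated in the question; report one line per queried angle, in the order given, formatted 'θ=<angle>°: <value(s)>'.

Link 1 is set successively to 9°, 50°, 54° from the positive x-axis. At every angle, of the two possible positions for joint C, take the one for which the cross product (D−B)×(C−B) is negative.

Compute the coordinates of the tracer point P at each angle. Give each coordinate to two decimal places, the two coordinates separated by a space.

A=(0,0), D=(10.00,0)
θ=9°: B = A + 1.00·(cos9°, sin9°) = (0.9877, 0.1564)
θ=9°: |BD| = 9.0137
θ=9°: circle(B,5.00) ∩ circle(D,5.00): a=4.5068, h=2.1653
θ=9°:   candidates: C₊=(5.5314,2.2432) cross=19.517; C₋=(5.4563,-2.0867) cross=-19.517
θ=9°:   branch - wants cross < 0 → take C=(5.4563,-2.0867) (cross=-19.517)
θ=9°: ex = (C−B)/|BC| = (0.8937,-0.4486); ey = (0.4486,0.8937)
θ=9°: P = B + 2.14·ex + 2.84·ey = (4.1744,1.7345)
θ=50°: B = A + 1.00·(cos50°, sin50°) = (0.6428, 0.7660)
θ=50°: |BD| = 9.3885
θ=50°: circle(B,5.00) ∩ circle(D,5.00): a=4.6943, h=1.7216
θ=50°:   candidates: C₊=(5.4619,2.0989) cross=16.163; C₋=(5.1809,-1.3328) cross=-16.163
θ=50°:   branch - wants cross < 0 → take C=(5.1809,-1.3328) (cross=-16.163)
θ=50°: ex = (C−B)/|BC| = (0.9076,-0.4198); ey = (0.4198,0.9076)
θ=50°: P = B + 2.14·ex + 2.84·ey = (3.7773,2.4454)
θ=54°: B = A + 1.00·(cos54°, sin54°) = (0.5878, 0.8090)
θ=54°: |BD| = 9.4469
θ=54°: circle(B,5.00) ∩ circle(D,5.00): a=4.7235, h=1.6398
θ=54°:   candidates: C₊=(5.4343,2.0383) cross=15.491; C₋=(5.1535,-1.2293) cross=-15.491
θ=54°:   branch - wants cross < 0 → take C=(5.1535,-1.2293) (cross=-15.491)
θ=54°: ex = (C−B)/|BC| = (0.9131,-0.4077); ey = (0.4077,0.9131)
θ=54°: P = B + 2.14·ex + 2.84·ey = (3.6996,2.5299)

θ=9°: 4.17 1.73
θ=50°: 3.78 2.45
θ=54°: 3.70 2.53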